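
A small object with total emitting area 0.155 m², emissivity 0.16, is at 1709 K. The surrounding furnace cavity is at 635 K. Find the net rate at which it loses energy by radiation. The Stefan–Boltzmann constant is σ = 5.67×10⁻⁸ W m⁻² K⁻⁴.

Q = εσA(T⁴ − T_s⁴). T⁴ − T_s⁴ = (1709)⁴ − (635)⁴ = 8.53×10^12 − 1.63×10^11 = 8.37×10^12 K⁴.
Q = 0.16 × 5.67×10⁻⁸ × 0.155 × 8.37×10^12 = 11800 W.

Q ≈ 11800 W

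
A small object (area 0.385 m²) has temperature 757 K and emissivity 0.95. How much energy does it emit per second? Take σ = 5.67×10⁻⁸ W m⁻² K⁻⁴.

P ≈ 6810 W

Stefan–Boltzmann: P = εσAT⁴ = 0.95 × 5.67×10⁻⁸ × 0.385 × (757)⁴ = 0.95 × 5.67×10⁻⁸ × 0.385 × 3.28×10^11.
P = 6810 W.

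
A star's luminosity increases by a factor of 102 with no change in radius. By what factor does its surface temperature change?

factor ≈ 3.18

P ∝ T⁴ ⇒ T ∝ P^(1/4), so T scales by (102)^(1/4) = 3.18.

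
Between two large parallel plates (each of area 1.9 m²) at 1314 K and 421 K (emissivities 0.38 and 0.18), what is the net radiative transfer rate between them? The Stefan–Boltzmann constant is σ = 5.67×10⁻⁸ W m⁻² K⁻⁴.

For two large parallel gray plates, q = σ(T₁⁴ − T₂⁴) / (1/ε₁ + 1/ε₂ − 1).
1/ε₁ + 1/ε₂ − 1 = 1/0.38 + 1/0.18 − 1 = 7.187.
T₁⁴ − T₂⁴ = 2.98×10^12 − 3.14×10^10 = 2.95×10^12 K⁴.
q = 5.67×10⁻⁸ × 2.95×10^12 / 7.187 = 23300 W/m².
Q = q·A = 23300 × 1.9 = 44200 W.

Q ≈ 44200 W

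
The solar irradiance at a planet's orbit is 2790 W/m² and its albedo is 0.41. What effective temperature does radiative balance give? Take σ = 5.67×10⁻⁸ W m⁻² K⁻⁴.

Power absorbed = (1−a)S·πR²; power emitted = 4πR²σT⁴. Equating and cancelling πR²:
T = ((1−a)S / 4σ)^(1/4) = (1650 / (4 × 5.67×10⁻⁸))^(1/4) = (7.26×10^9)^(1/4).
T = 292 K.

T ≈ 292 K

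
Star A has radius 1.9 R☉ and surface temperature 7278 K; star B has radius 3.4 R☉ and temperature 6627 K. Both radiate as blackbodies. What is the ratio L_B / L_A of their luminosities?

L = 4πR²σT⁴ ∝ R²T⁴, so L_B/L_A = (3.4/1.9)² × (6627/7278)⁴ = 3.20 × 0.687 = 2.20.

L_B/L_A ≈ 2.20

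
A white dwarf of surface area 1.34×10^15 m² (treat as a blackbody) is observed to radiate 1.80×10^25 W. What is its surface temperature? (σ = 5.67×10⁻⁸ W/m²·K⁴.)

From P = σAT⁴, T = (P / σA)^(1/4) = (1.80×10^25 / (5.67×10⁻⁸ × 1.34×10^15))^(1/4).
T = (2.37×10^17)^(1/4) = 22100 K.

T ≈ 22100 K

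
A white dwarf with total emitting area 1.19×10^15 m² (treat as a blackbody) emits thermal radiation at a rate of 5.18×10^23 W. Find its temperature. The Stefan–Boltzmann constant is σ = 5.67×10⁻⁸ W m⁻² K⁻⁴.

From P = σAT⁴, T = (P / σA)^(1/4) = (5.18×10^23 / (5.67×10⁻⁸ × 1.19×10^15))^(1/4).
T = (7.68×10^15)^(1/4) = 9360 K.

T ≈ 9360 K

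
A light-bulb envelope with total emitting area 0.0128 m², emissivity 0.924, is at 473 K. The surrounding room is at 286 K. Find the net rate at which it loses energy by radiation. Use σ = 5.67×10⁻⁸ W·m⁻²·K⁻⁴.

Q = εσA(T⁴ − T_s⁴). T⁴ − T_s⁴ = (473)⁴ − (286)⁴ = 5.01×10^10 − 6.69×10^9 = 4.34×10^10 K⁴.
Q = 0.924 × 5.67×10⁻⁸ × 0.0128 × 4.34×10^10 = 29.1 W.

Q ≈ 29.1 W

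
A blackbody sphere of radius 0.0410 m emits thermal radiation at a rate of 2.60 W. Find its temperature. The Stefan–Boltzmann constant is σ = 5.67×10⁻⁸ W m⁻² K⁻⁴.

T ≈ 216 K

A = 4πr² = 4π × (0.0410)² = 0.0211 m².
From P = σAT⁴, T = (P / σA)^(1/4) = (2.60 / (5.67×10⁻⁸ × 0.0211))^(1/4).
T = (2.17×10^9)^(1/4) = 216 K.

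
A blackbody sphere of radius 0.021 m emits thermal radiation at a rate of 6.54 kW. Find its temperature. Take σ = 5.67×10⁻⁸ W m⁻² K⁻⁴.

A = 4πr² = 4π × (0.021)² = 5.54×10^-3 m².
From P = σAT⁴, T = (P / σA)^(1/4) = (6540 / (5.67×10⁻⁸ × 5.54×10^-3))^(1/4).
T = (2.08×10^13)^(1/4) = 2140 K.

T ≈ 2140 K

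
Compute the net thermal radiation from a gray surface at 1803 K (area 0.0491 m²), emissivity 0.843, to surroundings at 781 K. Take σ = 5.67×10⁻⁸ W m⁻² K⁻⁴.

Q = εσA(T⁴ − T_s⁴). T⁴ − T_s⁴ = (1803)⁴ − (781)⁴ = 1.06×10^13 − 3.72×10^11 = 1.02×10^13 K⁴.
Q = 0.843 × 5.67×10⁻⁸ × 0.0491 × 1.02×10^13 = 23900 W.

Q ≈ 23900 W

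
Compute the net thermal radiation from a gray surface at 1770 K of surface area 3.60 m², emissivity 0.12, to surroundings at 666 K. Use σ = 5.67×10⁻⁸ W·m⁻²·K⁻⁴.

Q = εσA(T⁴ − T_s⁴). T⁴ − T_s⁴ = (1770)⁴ − (666)⁴ = 9.82×10^12 − 1.97×10^11 = 9.62×10^12 K⁴.
Q = 0.12 × 5.67×10⁻⁸ × 3.60 × 9.62×10^12 = 2.36×10^5 W.

Q ≈ 2.36×10^5 W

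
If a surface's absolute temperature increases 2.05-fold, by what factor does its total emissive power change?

P ∝ T⁴, so the power scales as (2.05)⁴ = 17.7.

factor ≈ 17.7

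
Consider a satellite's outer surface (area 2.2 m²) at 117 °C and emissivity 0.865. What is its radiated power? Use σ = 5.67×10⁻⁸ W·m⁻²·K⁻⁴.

117 °C = 390 K.
Stefan–Boltzmann: P = εσAT⁴ = 0.865 × 5.67×10⁻⁸ × 2.20 × (390)⁴ = 0.865 × 5.67×10⁻⁸ × 2.20 × 2.31×10^10.
P = 2500 W.

P ≈ 2500 W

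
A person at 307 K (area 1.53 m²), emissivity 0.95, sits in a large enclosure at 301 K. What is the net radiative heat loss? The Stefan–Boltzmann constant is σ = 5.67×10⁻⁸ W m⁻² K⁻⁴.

Q ≈ 55.6 W

Q = εσA(T⁴ − T_s⁴). T⁴ − T_s⁴ = (307)⁴ − (301)⁴ = 8.88×10^9 − 8.21×10^9 = 6.74×10^8 K⁴.
Q = 0.95 × 5.67×10⁻⁸ × 1.53 × 6.74×10^8 = 55.6 W.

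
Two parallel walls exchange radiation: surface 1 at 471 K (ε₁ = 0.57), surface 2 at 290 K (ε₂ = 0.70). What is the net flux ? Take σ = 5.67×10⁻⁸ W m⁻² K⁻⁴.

q ≈ 1090 W/m²

For two large parallel gray plates, q = σ(T₁⁴ − T₂⁴) / (1/ε₁ + 1/ε₂ − 1).
1/ε₁ + 1/ε₂ − 1 = 1/0.57 + 1/0.70 − 1 = 2.183.
T₁⁴ − T₂⁴ = 4.92×10^10 − 7.07×10^9 = 4.21×10^10 K⁴.
q = 5.67×10⁻⁸ × 4.21×10^10 / 2.183 = 1090 W/m².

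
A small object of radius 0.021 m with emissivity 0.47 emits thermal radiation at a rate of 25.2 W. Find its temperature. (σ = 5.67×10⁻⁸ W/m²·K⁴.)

A = 4πr² = 4π × (0.021)² = 5.54×10^-3 m².
From P = εσAT⁴, T = (P / εσA)^(1/4) = (25.2 / (0.47 × 5.67×10⁻⁸ × 5.54×10^-3))^(1/4).
T = (1.71×10^11)^(1/4) = 643 K.

T ≈ 643 K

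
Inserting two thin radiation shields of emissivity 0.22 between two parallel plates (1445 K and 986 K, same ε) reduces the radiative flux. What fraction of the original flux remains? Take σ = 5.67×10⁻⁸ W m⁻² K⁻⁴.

With N identical shields there are N+1 = 3 gaps in series, each with the same radiative resistance, so the flux falls to 1/(N+1) of its unshielded value.

ratio ≈ 0.333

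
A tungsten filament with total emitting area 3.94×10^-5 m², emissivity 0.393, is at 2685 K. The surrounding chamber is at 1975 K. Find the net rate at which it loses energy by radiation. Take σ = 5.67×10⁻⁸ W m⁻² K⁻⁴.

Q = εσA(T⁴ − T_s⁴). T⁴ − T_s⁴ = (2685)⁴ − (1975)⁴ = 5.20×10^13 − 1.52×10^13 = 3.68×10^13 K⁴.
Q = 0.393 × 5.67×10⁻⁸ × 3.94×10^-5 × 3.68×10^13 = 32.3 W.

Q ≈ 32.3 W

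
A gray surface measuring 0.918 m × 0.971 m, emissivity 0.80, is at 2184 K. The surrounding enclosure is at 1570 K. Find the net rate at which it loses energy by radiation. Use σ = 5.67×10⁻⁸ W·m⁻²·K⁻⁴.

A = 0.918 × 0.971 = 0.891 m².
Q = εσA(T⁴ − T_s⁴). T⁴ − T_s⁴ = (2184)⁴ − (1570)⁴ = 2.28×10^13 − 6.08×10^12 = 1.67×10^13 K⁴.
Q = 0.80 × 5.67×10⁻⁸ × 0.891 × 1.67×10^13 = 6.74×10^5 W.

Q ≈ 6.74×10^5 W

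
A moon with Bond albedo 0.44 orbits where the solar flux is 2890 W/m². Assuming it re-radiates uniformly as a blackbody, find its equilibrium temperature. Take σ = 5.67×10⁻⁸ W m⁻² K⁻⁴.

Power absorbed = (1−a)S·πR²; power emitted = 4πR²σT⁴. Equating and cancelling πR²:
T = ((1−a)S / 4σ)^(1/4) = (1620 / (4 × 5.67×10⁻⁸))^(1/4) = (7.14×10^9)^(1/4).
T = 291 K.

T ≈ 291 K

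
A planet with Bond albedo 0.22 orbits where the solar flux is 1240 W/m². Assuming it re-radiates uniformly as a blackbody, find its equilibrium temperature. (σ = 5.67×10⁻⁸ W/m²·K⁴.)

Power absorbed = (1−a)S·πR²; power emitted = 4πR²σT⁴. Equating and cancelling πR²:
T = ((1−a)S / 4σ)^(1/4) = (967 / (4 × 5.67×10⁻⁸))^(1/4) = (4.26×10^9)^(1/4).
T = 256 K.

T ≈ 256 K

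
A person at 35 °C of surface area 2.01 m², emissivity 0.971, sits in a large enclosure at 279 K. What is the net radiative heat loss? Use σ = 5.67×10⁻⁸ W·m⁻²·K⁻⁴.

Q ≈ 325 W

Convert: 35 °C = 308 K.
Q = εσA(T⁴ − T_s⁴). T⁴ − T_s⁴ = (308)⁴ − (279)⁴ = 9.00×10^9 − 6.06×10^9 = 2.94×10^9 K⁴.
Q = 0.971 × 5.67×10⁻⁸ × 2.01 × 2.94×10^9 = 325 W.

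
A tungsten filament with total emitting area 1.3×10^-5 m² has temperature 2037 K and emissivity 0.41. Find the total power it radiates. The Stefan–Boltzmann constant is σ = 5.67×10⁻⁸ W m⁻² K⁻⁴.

P ≈ 5.20 W

Stefan–Boltzmann: P = εσAT⁴ = 0.41 × 5.67×10⁻⁸ × 1.30×10^-5 × (2037)⁴ = 0.41 × 5.67×10⁻⁸ × 1.30×10^-5 × 1.72×10^13.
P = 5.20 W.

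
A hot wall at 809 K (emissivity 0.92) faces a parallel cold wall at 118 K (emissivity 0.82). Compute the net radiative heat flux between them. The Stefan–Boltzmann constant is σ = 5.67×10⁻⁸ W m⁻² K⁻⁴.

q ≈ 18600 W/m²

For two large parallel gray plates, q = σ(T₁⁴ − T₂⁴) / (1/ε₁ + 1/ε₂ − 1).
1/ε₁ + 1/ε₂ − 1 = 1/0.92 + 1/0.82 − 1 = 1.306.
T₁⁴ − T₂⁴ = 4.28×10^11 − 1.94×10^8 = 4.28×10^11 K⁴.
q = 5.67×10⁻⁸ × 4.28×10^11 / 1.306 = 18600 W/m².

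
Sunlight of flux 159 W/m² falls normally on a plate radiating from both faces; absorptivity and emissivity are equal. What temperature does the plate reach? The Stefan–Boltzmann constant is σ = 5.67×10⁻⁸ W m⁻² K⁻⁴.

Absorbed flux αS = emitted flux 2εσT⁴ per unit area; with α = ε this gives T = (S/2σ)^(1/4).
T = (159 / (2 × 5.67×10⁻⁸))^(1/4) = (1.40×10^9)^(1/4).
T = 194 K.

T ≈ 194 K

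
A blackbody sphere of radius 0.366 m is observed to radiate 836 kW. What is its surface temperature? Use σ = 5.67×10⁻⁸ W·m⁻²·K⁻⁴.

T ≈ 1720 K

A = 4πr² = 4π × (0.366)² = 1.68 m².
From P = σAT⁴, T = (P / σA)^(1/4) = (8.36×10^5 / (5.67×10⁻⁸ × 1.68))^(1/4).
T = (8.76×10^12)^(1/4) = 1720 K.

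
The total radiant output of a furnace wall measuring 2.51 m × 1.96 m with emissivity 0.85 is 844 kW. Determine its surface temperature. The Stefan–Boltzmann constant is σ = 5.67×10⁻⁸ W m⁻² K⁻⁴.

T ≈ 1370 K

A = 2.51 × 1.96 = 4.92 m².
From P = εσAT⁴, T = (P / εσA)^(1/4) = (8.44×10^5 / (0.85 × 5.67×10⁻⁸ × 4.92))^(1/4).
T = (3.56×10^12)^(1/4) = 1370 K.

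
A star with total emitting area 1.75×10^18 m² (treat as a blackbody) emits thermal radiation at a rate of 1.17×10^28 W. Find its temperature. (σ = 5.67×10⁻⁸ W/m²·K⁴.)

T ≈ 18500 K

From P = σAT⁴, T = (P / σA)^(1/4) = (1.17×10^28 / (5.67×10⁻⁸ × 1.75×10^18))^(1/4).
T = (1.18×10^17)^(1/4) = 18500 K.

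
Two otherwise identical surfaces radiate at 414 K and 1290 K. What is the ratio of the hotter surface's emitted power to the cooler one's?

ratio ≈ 94.3

P ∝ T⁴, so the ratio is (1290/414)⁴ = (3.116)⁴ = 94.3.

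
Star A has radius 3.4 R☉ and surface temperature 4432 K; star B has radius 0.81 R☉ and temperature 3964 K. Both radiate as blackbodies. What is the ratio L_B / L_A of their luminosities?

L = 4πR²σT⁴ ∝ R²T⁴, so L_B/L_A = (0.81/3.4)² × (3964/4432)⁴ = 0.0568 × 0.640 = 0.0363.

L_B/L_A ≈ 0.0363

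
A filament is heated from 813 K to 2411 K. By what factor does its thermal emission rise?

ratio ≈ 77.3

P ∝ T⁴, so the ratio is (2411/813)⁴ = (2.966)⁴ = 77.3.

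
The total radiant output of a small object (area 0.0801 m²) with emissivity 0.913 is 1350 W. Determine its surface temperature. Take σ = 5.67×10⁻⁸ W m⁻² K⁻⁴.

T ≈ 755 K

From P = εσAT⁴, T = (P / εσA)^(1/4) = (1350 / (0.913 × 5.67×10⁻⁸ × 0.0801))^(1/4).
T = (3.26×10^11)^(1/4) = 755 K.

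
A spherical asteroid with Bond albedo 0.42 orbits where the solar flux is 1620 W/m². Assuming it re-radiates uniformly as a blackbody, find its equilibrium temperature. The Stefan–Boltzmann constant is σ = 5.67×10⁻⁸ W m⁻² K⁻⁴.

Power absorbed = (1−a)S·πR²; power emitted = 4πR²σT⁴. Equating and cancelling πR²:
T = ((1−a)S / 4σ)^(1/4) = (940 / (4 × 5.67×10⁻⁸))^(1/4) = (4.14×10^9)^(1/4).
T = 254 K.

T ≈ 254 K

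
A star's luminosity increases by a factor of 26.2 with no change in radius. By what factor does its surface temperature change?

factor ≈ 2.26

P ∝ T⁴ ⇒ T ∝ P^(1/4), so T scales by (26.2)^(1/4) = 2.26.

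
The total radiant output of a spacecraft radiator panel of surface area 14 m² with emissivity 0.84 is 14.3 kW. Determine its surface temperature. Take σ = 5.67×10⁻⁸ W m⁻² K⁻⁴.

From P = εσAT⁴, T = (P / εσA)^(1/4) = (14300 / (0.84 × 5.67×10⁻⁸ × 14.0))^(1/4).
T = (2.14×10^10)^(1/4) = 383 K.

T ≈ 383 K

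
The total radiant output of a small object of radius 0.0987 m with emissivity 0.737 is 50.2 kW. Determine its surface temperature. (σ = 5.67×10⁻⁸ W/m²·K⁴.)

T ≈ 1770 K

A = 4πr² = 4π × (0.0987)² = 0.122 m².
From P = εσAT⁴, T = (P / εσA)^(1/4) = (50200 / (0.737 × 5.67×10⁻⁸ × 0.122))^(1/4).
T = (9.81×10^12)^(1/4) = 1770 K.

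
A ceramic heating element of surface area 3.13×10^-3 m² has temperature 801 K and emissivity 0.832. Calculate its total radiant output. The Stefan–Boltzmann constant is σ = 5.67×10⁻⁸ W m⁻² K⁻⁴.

P = εσAT⁴ = 0.832 × 5.67×10⁻⁸ × 3.13×10^-3 × (801)⁴ = 0.832 × 5.67×10⁻⁸ × 3.13×10^-3 × 4.12×10^11.
P = 60.8 W.

P ≈ 60.8 W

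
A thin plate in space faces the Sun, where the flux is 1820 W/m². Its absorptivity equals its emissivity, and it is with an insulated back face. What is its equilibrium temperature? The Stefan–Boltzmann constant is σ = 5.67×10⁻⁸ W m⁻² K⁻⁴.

Absorbed flux αS = emitted flux εσT⁴ (one radiating face); with α = ε, T = (S/σ)^(1/4).
T = (1820 / 5.67×10⁻⁸)^(1/4) = (3.21×10^10)^(1/4).
T = 423 K.

T ≈ 423 K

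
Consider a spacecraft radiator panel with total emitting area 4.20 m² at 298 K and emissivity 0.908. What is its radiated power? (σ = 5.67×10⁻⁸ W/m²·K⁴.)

P ≈ 1710 W

P = εσAT⁴ = 0.908 × 5.67×10⁻⁸ × 4.20 × (298)⁴ = 0.908 × 5.67×10⁻⁸ × 4.20 × 7.89×10^9.
P = 1710 W.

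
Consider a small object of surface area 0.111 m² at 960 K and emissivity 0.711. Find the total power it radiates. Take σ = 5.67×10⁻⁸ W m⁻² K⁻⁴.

Stefan–Boltzmann: P = εσAT⁴ = 0.711 × 5.67×10⁻⁸ × 0.111 × (960)⁴ = 0.711 × 5.67×10⁻⁸ × 0.111 × 8.49×10^11.
P = 3800 W.

P ≈ 3800 W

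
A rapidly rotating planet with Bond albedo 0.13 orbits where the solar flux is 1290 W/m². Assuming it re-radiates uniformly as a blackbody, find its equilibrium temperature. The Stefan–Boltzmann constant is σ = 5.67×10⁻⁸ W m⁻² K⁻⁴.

T ≈ 265 K

Power absorbed = (1−a)S·πR²; power emitted = 4πR²σT⁴. Equating and cancelling πR²:
T = ((1−a)S / 4σ)^(1/4) = (1120 / (4 × 5.67×10⁻⁸))^(1/4) = (4.95×10^9)^(1/4).
T = 265 K.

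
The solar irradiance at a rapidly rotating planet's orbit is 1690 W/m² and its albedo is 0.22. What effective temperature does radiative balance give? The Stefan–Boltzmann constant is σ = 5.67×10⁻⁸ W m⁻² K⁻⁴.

T ≈ 276 K

Power absorbed = (1−a)S·πR²; power emitted = 4πR²σT⁴. Equating and cancelling πR²:
T = ((1−a)S / 4σ)^(1/4) = (1320 / (4 × 5.67×10⁻⁸))^(1/4) = (5.81×10^9)^(1/4).
T = 276 K.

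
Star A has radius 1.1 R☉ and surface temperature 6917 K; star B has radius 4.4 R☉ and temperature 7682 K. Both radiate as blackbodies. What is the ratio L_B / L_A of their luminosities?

L = 4πR²σT⁴ ∝ R²T⁴, so L_B/L_A = (4.4/1.1)² × (7682/6917)⁴ = 16.0 × 1.52 = 24.3.

L_B/L_A ≈ 24.3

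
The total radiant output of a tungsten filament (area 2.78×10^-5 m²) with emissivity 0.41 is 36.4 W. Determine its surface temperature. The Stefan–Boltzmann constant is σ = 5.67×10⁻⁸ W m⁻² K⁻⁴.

From P = εσAT⁴, T = (P / εσA)^(1/4) = (36.4 / (0.41 × 5.67×10⁻⁸ × 2.78×10^-5))^(1/4).
T = (5.63×10^13)^(1/4) = 2740 K.

T ≈ 2740 K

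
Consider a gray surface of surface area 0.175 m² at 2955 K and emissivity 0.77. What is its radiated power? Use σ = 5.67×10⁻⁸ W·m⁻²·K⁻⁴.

P ≈ 5.83×10^5 W

P = εσAT⁴ = 0.77 × 5.67×10⁻⁸ × 0.175 × (2955)⁴ = 0.77 × 5.67×10⁻⁸ × 0.175 × 7.62×10^13.
P = 5.83×10^5 W.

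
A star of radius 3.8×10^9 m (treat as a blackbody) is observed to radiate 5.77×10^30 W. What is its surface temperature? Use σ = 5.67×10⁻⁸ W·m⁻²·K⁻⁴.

T ≈ 27400 K

A = 4πr² = 4π × (3.8×10^9)² = 1.81×10^20 m².
From P = σAT⁴, T = (P / σA)^(1/4) = (5.77×10^30 / (5.67×10⁻⁸ × 1.81×10^20))^(1/4).
T = (5.61×10^17)^(1/4) = 27400 K.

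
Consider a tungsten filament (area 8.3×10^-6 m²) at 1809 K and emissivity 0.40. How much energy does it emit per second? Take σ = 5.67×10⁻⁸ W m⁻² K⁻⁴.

P = εσAT⁴ = 0.40 × 5.67×10⁻⁸ × 8.30×10^-6 × (1809)⁴ = 0.40 × 5.67×10⁻⁸ × 8.30×10^-6 × 1.07×10^13.
P = 2.02 W.

P ≈ 2.02 W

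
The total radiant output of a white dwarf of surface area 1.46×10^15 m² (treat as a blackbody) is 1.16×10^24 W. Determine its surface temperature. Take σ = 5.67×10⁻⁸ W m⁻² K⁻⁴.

T ≈ 10900 K

From P = σAT⁴, T = (P / σA)^(1/4) = (1.16×10^24 / (5.67×10⁻⁸ × 1.46×10^15))^(1/4).
T = (1.40×10^16)^(1/4) = 10900 K.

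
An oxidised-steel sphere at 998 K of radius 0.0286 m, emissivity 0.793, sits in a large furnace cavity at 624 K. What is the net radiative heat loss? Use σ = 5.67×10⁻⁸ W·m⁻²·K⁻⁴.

Q ≈ 388 W

A = 4πr² = 4π × (0.0286)² = 0.0103 m².
Q = εσA(T⁴ − T_s⁴). T⁴ − T_s⁴ = (998)⁴ − (624)⁴ = 9.92×10^11 − 1.52×10^11 = 8.40×10^11 K⁴.
Q = 0.793 × 5.67×10⁻⁸ × 0.0103 × 8.40×10^11 = 388 W.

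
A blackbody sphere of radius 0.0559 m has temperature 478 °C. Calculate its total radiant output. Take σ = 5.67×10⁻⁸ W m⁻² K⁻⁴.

P ≈ 708 W

A = 4πr² = 4π × (0.0559)² = 0.0393 m².
478 °C = 751 K.
P = σAT⁴ = 5.67×10⁻⁸ × 0.0393 × (751)⁴ = 5.67×10⁻⁸ × 0.0393 × 3.18×10^11.
P = 708 W.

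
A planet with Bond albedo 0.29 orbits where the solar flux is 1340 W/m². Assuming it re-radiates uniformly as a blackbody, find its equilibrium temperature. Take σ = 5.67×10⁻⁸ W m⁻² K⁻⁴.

T ≈ 254 K

Power absorbed = (1−a)S·πR²; power emitted = 4πR²σT⁴. Equating and cancelling πR²:
T = ((1−a)S / 4σ)^(1/4) = (951 / (4 × 5.67×10⁻⁸))^(1/4) = (4.19×10^9)^(1/4).
T = 254 K.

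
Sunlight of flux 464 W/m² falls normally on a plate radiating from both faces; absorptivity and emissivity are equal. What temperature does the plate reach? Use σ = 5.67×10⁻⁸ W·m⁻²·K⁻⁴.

Absorbed flux αS = emitted flux 2εσT⁴ per unit area; with α = ε this gives T = (S/2σ)^(1/4).
T = (464 / (2 × 5.67×10⁻⁸))^(1/4) = (4.09×10^9)^(1/4).
T = 253 K.

T ≈ 253 K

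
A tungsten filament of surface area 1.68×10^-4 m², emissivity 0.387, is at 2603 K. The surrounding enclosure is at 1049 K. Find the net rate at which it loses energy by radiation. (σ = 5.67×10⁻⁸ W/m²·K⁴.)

Q ≈ 165 W

Q = εσA(T⁴ − T_s⁴). T⁴ − T_s⁴ = (2603)⁴ − (1049)⁴ = 4.59×10^13 − 1.21×10^12 = 4.47×10^13 K⁴.
Q = 0.387 × 5.67×10⁻⁸ × 1.68×10^-4 × 4.47×10^13 = 165 W.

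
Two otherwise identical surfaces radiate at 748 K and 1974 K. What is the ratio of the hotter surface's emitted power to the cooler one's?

P ∝ T⁴, so the ratio is (1974/748)⁴ = (2.639)⁴ = 48.5.

ratio ≈ 48.5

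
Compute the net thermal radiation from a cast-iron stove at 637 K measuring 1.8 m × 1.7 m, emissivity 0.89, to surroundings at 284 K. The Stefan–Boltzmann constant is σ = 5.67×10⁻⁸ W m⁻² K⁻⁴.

Q ≈ 24400 W

A = 1.8 × 1.7 = 3.06 m².
Q = εσA(T⁴ − T_s⁴). T⁴ − T_s⁴ = (637)⁴ − (284)⁴ = 1.65×10^11 − 6.51×10^9 = 1.58×10^11 K⁴.
Q = 0.89 × 5.67×10⁻⁸ × 3.06 × 1.58×10^11 = 24400 W.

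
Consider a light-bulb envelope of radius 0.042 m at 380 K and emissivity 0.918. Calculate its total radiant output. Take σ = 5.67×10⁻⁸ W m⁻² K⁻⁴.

A = 4πr² = 4π × (0.042)² = 0.0222 m².
P = εσAT⁴ = 0.918 × 5.67×10⁻⁸ × 0.0222 × (380)⁴ = 0.918 × 5.67×10⁻⁸ × 0.0222 × 2.09×10^10.
P = 24.1 W.

P ≈ 24.1 W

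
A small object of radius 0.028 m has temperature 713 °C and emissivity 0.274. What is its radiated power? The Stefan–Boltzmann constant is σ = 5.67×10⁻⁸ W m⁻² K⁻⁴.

P ≈ 145 W

A = 4πr² = 4π × (0.028)² = 9.85×10^-3 m².
713 °C = 986 K.
Stefan–Boltzmann: P = εσAT⁴ = 0.274 × 5.67×10⁻⁸ × 9.85×10^-3 × (986)⁴ = 0.274 × 5.67×10⁻⁸ × 9.85×10^-3 × 9.45×10^11.
P = 145 W.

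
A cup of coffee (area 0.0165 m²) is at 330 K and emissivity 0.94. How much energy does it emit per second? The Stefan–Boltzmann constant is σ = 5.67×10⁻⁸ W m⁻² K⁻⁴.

P ≈ 10.4 W

P = εσAT⁴ = 0.94 × 5.67×10⁻⁸ × 0.0165 × (330)⁴ = 0.94 × 5.67×10⁻⁸ × 0.0165 × 1.19×10^10.
P = 10.4 W.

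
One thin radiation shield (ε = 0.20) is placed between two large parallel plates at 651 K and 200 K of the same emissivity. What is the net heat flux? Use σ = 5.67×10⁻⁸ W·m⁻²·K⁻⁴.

q ≈ 561 W/m²

Each of the 2 gaps contributes resistance (2/ε − 1) = 2/0.20 − 1 = 9.000; total = 18.00.
q = σ(T₁⁴ − T₂⁴) / 18.00 = 5.67×10⁻⁸ × 1.78×10^11 / 18.00 = 561 W/m².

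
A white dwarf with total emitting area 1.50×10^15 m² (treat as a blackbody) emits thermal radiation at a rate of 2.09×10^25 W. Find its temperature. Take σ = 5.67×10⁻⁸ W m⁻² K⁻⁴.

From P = σAT⁴, T = (P / σA)^(1/4) = (2.09×10^25 / (5.67×10⁻⁸ × 1.50×10^15))^(1/4).
T = (2.46×10^17)^(1/4) = 22300 K.

T ≈ 22300 K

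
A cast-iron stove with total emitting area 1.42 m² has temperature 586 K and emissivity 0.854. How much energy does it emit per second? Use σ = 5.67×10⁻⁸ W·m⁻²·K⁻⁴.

P ≈ 8110 W

Stefan–Boltzmann: P = εσAT⁴ = 0.854 × 5.67×10⁻⁸ × 1.42 × (586)⁴ = 0.854 × 5.67×10⁻⁸ × 1.42 × 1.18×10^11.
P = 8110 W.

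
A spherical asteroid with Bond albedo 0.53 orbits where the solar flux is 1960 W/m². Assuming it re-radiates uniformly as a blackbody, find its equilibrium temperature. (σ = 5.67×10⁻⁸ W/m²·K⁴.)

Power absorbed = (1−a)S·πR²; power emitted = 4πR²σT⁴. Equating and cancelling πR²:
T = ((1−a)S / 4σ)^(1/4) = (921 / (4 × 5.67×10⁻⁸))^(1/4) = (4.06×10^9)^(1/4).
T = 252 K.

T ≈ 252 K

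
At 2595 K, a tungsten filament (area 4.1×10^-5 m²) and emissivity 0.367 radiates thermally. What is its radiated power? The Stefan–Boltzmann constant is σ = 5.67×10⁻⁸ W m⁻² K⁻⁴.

P ≈ 38.7 W

Stefan–Boltzmann: P = εσAT⁴ = 0.367 × 5.67×10⁻⁸ × 4.10×10^-5 × (2595)⁴ = 0.367 × 5.67×10⁻⁸ × 4.10×10^-5 × 4.53×10^13.
P = 38.7 W.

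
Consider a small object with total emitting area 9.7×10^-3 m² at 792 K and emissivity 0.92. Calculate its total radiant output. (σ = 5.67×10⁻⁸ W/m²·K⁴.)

P ≈ 199 W

Stefan–Boltzmann: P = εσAT⁴ = 0.92 × 5.67×10⁻⁸ × 9.70×10^-3 × (792)⁴ = 0.92 × 5.67×10⁻⁸ × 9.70×10^-3 × 3.93×10^11.
P = 199 W.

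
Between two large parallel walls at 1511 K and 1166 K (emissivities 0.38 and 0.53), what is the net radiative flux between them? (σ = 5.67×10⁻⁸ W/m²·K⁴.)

q ≈ 54200 W/m²

For two large parallel gray plates, q = σ(T₁⁴ − T₂⁴) / (1/ε₁ + 1/ε₂ − 1).
1/ε₁ + 1/ε₂ − 1 = 1/0.38 + 1/0.53 − 1 = 3.518.
T₁⁴ − T₂⁴ = 5.21×10^12 − 1.85×10^12 = 3.36×10^12 K⁴.
q = 5.67×10⁻⁸ × 3.36×10^12 / 3.518 = 54200 W/m².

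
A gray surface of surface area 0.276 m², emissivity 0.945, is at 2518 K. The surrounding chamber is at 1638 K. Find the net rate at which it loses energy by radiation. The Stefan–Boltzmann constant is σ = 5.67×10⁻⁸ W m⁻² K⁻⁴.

Q ≈ 4.88×10^5 W

Q = εσA(T⁴ − T_s⁴). T⁴ − T_s⁴ = (2518)⁴ − (1638)⁴ = 4.02×10^13 − 7.20×10^12 = 3.30×10^13 K⁴.
Q = 0.945 × 5.67×10⁻⁸ × 0.276 × 3.30×10^13 = 4.88×10^5 W.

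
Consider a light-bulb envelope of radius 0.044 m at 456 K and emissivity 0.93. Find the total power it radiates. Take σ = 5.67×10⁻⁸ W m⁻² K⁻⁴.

A = 4πr² = 4π × (0.044)² = 0.0243 m².
P = εσAT⁴ = 0.93 × 5.67×10⁻⁸ × 0.0243 × (456)⁴ = 0.93 × 5.67×10⁻⁸ × 0.0243 × 4.32×10^10.
P = 55.5 W.

P ≈ 55.5 W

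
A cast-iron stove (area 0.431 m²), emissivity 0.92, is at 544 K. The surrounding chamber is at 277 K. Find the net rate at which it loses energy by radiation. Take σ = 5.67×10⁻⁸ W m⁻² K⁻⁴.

Q = εσA(T⁴ − T_s⁴). T⁴ − T_s⁴ = (544)⁴ − (277)⁴ = 8.76×10^10 − 5.89×10^9 = 8.17×10^10 K⁴.
Q = 0.92 × 5.67×10⁻⁸ × 0.431 × 8.17×10^10 = 1840 W.

Q ≈ 1840 W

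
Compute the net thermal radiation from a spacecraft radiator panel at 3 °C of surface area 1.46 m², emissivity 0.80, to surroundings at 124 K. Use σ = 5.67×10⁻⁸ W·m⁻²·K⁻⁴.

Q ≈ 369 W

Convert: 3 °C = 276 K.
Q = εσA(T⁴ − T_s⁴). T⁴ − T_s⁴ = (276)⁴ − (124)⁴ = 5.80×10^9 − 2.36×10^8 = 5.57×10^9 K⁴.
Q = 0.80 × 5.67×10⁻⁸ × 1.46 × 5.57×10^9 = 369 W.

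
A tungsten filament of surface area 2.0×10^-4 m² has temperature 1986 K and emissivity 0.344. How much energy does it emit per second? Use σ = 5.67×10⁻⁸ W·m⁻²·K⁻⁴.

P ≈ 60.7 W

Stefan–Boltzmann: P = εσAT⁴ = 0.344 × 5.67×10⁻⁸ × 2.00×10^-4 × (1986)⁴ = 0.344 × 5.67×10⁻⁸ × 2.00×10^-4 × 1.56×10^13.
P = 60.7 W.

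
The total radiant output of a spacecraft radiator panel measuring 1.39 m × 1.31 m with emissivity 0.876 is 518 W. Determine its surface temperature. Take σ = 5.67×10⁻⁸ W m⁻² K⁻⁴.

A = 1.39 × 1.31 = 1.82 m².
From P = εσAT⁴, T = (P / εσA)^(1/4) = (518 / (0.876 × 5.67×10⁻⁸ × 1.82))^(1/4).
T = (5.73×10^9)^(1/4) = 275 K.

T ≈ 275 K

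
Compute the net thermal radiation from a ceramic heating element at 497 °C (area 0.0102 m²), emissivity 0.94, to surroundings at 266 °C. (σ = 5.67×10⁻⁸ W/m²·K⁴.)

Convert: 497 °C = 770 K; 266 °C = 539 K.
Q = εσA(T⁴ − T_s⁴). T⁴ − T_s⁴ = (770)⁴ − (539)⁴ = 3.52×10^11 − 8.44×10^10 = 2.67×10^11 K⁴.
Q = 0.94 × 5.67×10⁻⁸ × 0.0102 × 2.67×10^11 = 145 W.

Q ≈ 145 W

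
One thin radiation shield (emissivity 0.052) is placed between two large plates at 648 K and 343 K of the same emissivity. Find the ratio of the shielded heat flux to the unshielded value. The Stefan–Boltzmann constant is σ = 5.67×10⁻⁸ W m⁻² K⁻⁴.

ratio ≈ 0.500

With N identical shields there are N+1 = 2 gaps in series, each with the same radiative resistance, so the flux falls to 1/(N+1) of its unshielded value.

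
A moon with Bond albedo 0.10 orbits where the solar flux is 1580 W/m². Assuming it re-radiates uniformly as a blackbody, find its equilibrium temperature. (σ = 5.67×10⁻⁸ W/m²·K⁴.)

T ≈ 281 K

Power absorbed = (1−a)S·πR²; power emitted = 4πR²σT⁴. Equating and cancelling πR²:
T = ((1−a)S / 4σ)^(1/4) = (1420 / (4 × 5.67×10⁻⁸))^(1/4) = (6.27×10^9)^(1/4).
T = 281 K.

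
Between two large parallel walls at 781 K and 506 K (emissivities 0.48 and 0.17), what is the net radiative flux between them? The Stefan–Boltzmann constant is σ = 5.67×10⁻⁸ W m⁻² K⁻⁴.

q ≈ 2490 W/m²

For two large parallel gray plates, q = σ(T₁⁴ − T₂⁴) / (1/ε₁ + 1/ε₂ − 1).
1/ε₁ + 1/ε₂ − 1 = 1/0.48 + 1/0.17 − 1 = 6.966.
T₁⁴ − T₂⁴ = 3.72×10^11 − 6.56×10^10 = 3.06×10^11 K⁴.
q = 5.67×10⁻⁸ × 3.06×10^11 / 6.966 = 2490 W/m².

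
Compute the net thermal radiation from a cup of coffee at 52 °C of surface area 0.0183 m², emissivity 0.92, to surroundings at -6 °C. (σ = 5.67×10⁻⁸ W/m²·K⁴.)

Q ≈ 5.80 W

Convert: 52 °C = 325 K; -6 °C = 267 K.
Q = εσA(T⁴ − T_s⁴). T⁴ − T_s⁴ = (325)⁴ − (267)⁴ = 1.12×10^10 − 5.08×10^9 = 6.07×10^9 K⁴.
Q = 0.92 × 5.67×10⁻⁸ × 0.0183 × 6.07×10^9 = 5.80 W.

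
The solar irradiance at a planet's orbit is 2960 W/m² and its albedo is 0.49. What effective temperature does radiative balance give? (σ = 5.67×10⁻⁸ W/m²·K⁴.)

T ≈ 286 K

Power absorbed = (1−a)S·πR²; power emitted = 4πR²σT⁴. Equating and cancelling πR²:
T = ((1−a)S / 4σ)^(1/4) = (1510 / (4 × 5.67×10⁻⁸))^(1/4) = (6.66×10^9)^(1/4).
T = 286 K.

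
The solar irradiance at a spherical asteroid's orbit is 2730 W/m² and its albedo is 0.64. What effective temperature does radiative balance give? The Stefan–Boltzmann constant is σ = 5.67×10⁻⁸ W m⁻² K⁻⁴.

Power absorbed = (1−a)S·πR²; power emitted = 4πR²σT⁴. Equating and cancelling πR²:
T = ((1−a)S / 4σ)^(1/4) = (983 / (4 × 5.67×10⁻⁸))^(1/4) = (4.33×10^9)^(1/4).
T = 257 K.

T ≈ 257 K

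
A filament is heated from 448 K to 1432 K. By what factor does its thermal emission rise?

ratio ≈ 104

P ∝ T⁴, so the ratio is (1432/448)⁴ = (3.196)⁴ = 104.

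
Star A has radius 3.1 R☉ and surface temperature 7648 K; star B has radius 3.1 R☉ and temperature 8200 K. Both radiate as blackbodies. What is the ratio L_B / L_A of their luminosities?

L_B/L_A ≈ 1.32

L = 4πR²σT⁴ ∝ R²T⁴, so L_B/L_A = (3.1/3.1)² × (8200/7648)⁴ = 1.00 × 1.32 = 1.32.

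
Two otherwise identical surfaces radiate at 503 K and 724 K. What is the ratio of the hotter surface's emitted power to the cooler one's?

ratio ≈ 4.29

P ∝ T⁴, so the ratio is (724/503)⁴ = (1.439)⁴ = 4.29.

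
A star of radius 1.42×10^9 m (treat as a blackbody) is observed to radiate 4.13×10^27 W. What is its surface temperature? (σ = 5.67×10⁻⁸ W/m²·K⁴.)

A = 4πr² = 4π × (1.42×10^9)² = 2.53×10^19 m².
From P = σAT⁴, T = (P / σA)^(1/4) = (4.13×10^27 / (5.67×10⁻⁸ × 2.53×10^19))^(1/4).
T = (2.87×10^15)^(1/4) = 7320 K.

T ≈ 7320 K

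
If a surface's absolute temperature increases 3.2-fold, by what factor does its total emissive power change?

P ∝ T⁴, so the power scales as (3.2)⁴ = 105.

factor ≈ 105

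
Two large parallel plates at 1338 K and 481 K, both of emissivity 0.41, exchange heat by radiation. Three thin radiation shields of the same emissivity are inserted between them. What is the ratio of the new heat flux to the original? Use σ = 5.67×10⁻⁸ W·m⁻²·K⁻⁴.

ratio ≈ 0.250

With N identical shields there are N+1 = 4 gaps in series, each with the same radiative resistance, so the flux falls to 1/(N+1) of its unshielded value.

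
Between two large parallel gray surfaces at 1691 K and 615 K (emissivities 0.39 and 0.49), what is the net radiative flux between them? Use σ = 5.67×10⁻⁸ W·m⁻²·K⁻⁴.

q ≈ 1.26×10^5 W/m²

For two large parallel gray plates, q = σ(T₁⁴ − T₂⁴) / (1/ε₁ + 1/ε₂ − 1).
1/ε₁ + 1/ε₂ − 1 = 1/0.39 + 1/0.49 − 1 = 3.605.
T₁⁴ − T₂⁴ = 8.18×10^12 − 1.43×10^11 = 8.03×10^12 K⁴.
q = 5.67×10⁻⁸ × 8.03×10^12 / 3.605 = 1.26×10^5 W/m².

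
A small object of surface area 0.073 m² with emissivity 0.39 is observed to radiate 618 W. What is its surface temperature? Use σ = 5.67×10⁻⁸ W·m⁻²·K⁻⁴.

T ≈ 787 K

From P = εσAT⁴, T = (P / εσA)^(1/4) = (618 / (0.39 × 5.67×10⁻⁸ × 0.0730))^(1/4).
T = (3.83×10^11)^(1/4) = 787 K.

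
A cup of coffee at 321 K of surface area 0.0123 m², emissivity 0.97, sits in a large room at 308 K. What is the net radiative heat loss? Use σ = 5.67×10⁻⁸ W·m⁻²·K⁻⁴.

Q = εσA(T⁴ − T_s⁴). T⁴ − T_s⁴ = (321)⁴ − (308)⁴ = 1.06×10^10 − 9.00×10^9 = 1.62×10^9 K⁴.
Q = 0.97 × 5.67×10⁻⁸ × 0.0123 × 1.62×10^9 = 1.09 W.

Q ≈ 1.09 W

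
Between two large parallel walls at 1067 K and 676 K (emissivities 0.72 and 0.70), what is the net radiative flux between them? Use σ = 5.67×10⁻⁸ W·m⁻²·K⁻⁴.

q ≈ 33900 W/m²

For two large parallel gray plates, q = σ(T₁⁴ − T₂⁴) / (1/ε₁ + 1/ε₂ − 1).
1/ε₁ + 1/ε₂ − 1 = 1/0.72 + 1/0.70 − 1 = 1.817.
T₁⁴ − T₂⁴ = 1.30×10^12 − 2.09×10^11 = 1.09×10^12 K⁴.
q = 5.67×10⁻⁸ × 1.09×10^12 / 1.817 = 33900 W/m².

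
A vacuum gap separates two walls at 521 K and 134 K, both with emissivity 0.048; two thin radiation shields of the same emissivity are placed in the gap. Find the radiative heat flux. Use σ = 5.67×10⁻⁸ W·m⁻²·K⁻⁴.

q ≈ 34.1 W/m²

Each of the 3 gaps contributes resistance (2/ε − 1) = 2/0.048 − 1 = 40.67; total = 122.0.
q = σ(T₁⁴ − T₂⁴) / 122.0 = 5.67×10⁻⁸ × 7.34×10^10 / 122.0 = 34.1 W/m².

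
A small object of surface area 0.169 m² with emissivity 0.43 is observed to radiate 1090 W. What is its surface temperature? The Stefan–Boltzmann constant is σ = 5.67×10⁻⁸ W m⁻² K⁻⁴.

From P = εσAT⁴, T = (P / εσA)^(1/4) = (1090 / (0.43 × 5.67×10⁻⁸ × 0.169))^(1/4).
T = (2.65×10^11)^(1/4) = 717 K.

T ≈ 717 K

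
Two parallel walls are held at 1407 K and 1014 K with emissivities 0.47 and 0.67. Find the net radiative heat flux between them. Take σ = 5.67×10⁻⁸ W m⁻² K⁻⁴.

For two large parallel gray plates, q = σ(T₁⁴ − T₂⁴) / (1/ε₁ + 1/ε₂ − 1).
1/ε₁ + 1/ε₂ − 1 = 1/0.47 + 1/0.67 − 1 = 2.620.
T₁⁴ − T₂⁴ = 3.92×10^12 − 1.06×10^12 = 2.86×10^12 K⁴.
q = 5.67×10⁻⁸ × 2.86×10^12 / 2.620 = 61900 W/m².

q ≈ 61900 W/m²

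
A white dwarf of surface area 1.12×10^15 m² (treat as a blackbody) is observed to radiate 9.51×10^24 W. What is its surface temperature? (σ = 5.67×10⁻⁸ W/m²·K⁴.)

From P = σAT⁴, T = (P / σA)^(1/4) = (9.51×10^24 / (5.67×10⁻⁸ × 1.12×10^15))^(1/4).
T = (1.50×10^17)^(1/4) = 19700 K.

T ≈ 19700 K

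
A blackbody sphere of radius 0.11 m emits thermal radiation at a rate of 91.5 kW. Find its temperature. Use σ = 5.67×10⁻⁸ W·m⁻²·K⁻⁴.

T ≈ 1800 K

A = 4πr² = 4π × (0.11)² = 0.152 m².
From P = σAT⁴, T = (P / σA)^(1/4) = (91500 / (5.67×10⁻⁸ × 0.152))^(1/4).
T = (1.06×10^13)^(1/4) = 1800 K.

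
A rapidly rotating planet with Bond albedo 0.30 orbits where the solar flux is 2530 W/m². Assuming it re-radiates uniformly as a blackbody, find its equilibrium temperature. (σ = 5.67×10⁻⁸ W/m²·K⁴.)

Power absorbed = (1−a)S·πR²; power emitted = 4πR²σT⁴. Equating and cancelling πR²:
T = ((1−a)S / 4σ)^(1/4) = (1770 / (4 × 5.67×10⁻⁸))^(1/4) = (7.81×10^9)^(1/4).
T = 297 K.

T ≈ 297 K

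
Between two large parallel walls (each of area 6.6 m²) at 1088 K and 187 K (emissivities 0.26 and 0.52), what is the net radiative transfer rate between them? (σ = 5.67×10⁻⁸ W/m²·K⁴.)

For two large parallel gray plates, q = σ(T₁⁴ − T₂⁴) / (1/ε₁ + 1/ε₂ − 1).
1/ε₁ + 1/ε₂ − 1 = 1/0.26 + 1/0.52 − 1 = 4.769.
T₁⁴ − T₂⁴ = 1.40×10^12 − 1.22×10^9 = 1.40×10^12 K⁴.
q = 5.67×10⁻⁸ × 1.40×10^12 / 4.769 = 16600 W/m².
Q = q·A = 16600 × 6.6 = 1.10×10^5 W.

Q ≈ 1.10×10^5 W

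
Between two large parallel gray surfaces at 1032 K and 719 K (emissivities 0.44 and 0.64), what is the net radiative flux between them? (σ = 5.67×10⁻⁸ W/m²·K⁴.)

q ≈ 17300 W/m²

For two large parallel gray plates, q = σ(T₁⁴ − T₂⁴) / (1/ε₁ + 1/ε₂ − 1).
1/ε₁ + 1/ε₂ − 1 = 1/0.44 + 1/0.64 − 1 = 2.835.
T₁⁴ − T₂⁴ = 1.13×10^12 − 2.67×10^11 = 8.67×10^11 K⁴.
q = 5.67×10⁻⁸ × 8.67×10^11 / 2.835 = 17300 W/m².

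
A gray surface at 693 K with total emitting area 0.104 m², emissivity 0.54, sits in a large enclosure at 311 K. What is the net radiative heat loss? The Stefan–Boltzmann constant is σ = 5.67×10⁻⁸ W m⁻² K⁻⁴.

Q ≈ 705 W

Q = εσA(T⁴ − T_s⁴). T⁴ − T_s⁴ = (693)⁴ − (311)⁴ = 2.31×10^11 − 9.35×10^9 = 2.21×10^11 K⁴.
Q = 0.54 × 5.67×10⁻⁸ × 0.104 × 2.21×10^11 = 705 W.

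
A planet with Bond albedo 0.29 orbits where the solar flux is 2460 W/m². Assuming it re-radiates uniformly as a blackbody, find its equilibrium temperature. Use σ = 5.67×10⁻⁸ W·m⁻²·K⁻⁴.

T ≈ 296 K

Power absorbed = (1−a)S·πR²; power emitted = 4πR²σT⁴. Equating and cancelling πR²:
T = ((1−a)S / 4σ)^(1/4) = (1750 / (4 × 5.67×10⁻⁸))^(1/4) = (7.70×10^9)^(1/4).
T = 296 K.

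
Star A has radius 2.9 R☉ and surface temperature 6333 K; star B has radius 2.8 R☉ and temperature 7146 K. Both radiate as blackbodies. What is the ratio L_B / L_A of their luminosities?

L = 4πR²σT⁴ ∝ R²T⁴, so L_B/L_A = (2.8/2.9)² × (7146/6333)⁴ = 0.932 × 1.62 = 1.51.

L_B/L_A ≈ 1.51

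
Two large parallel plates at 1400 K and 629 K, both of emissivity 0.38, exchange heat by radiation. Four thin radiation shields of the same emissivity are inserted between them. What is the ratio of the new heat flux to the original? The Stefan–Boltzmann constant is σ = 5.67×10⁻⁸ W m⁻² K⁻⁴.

ratio ≈ 0.200

With N identical shields there are N+1 = 5 gaps in series, each with the same radiative resistance, so the flux falls to 1/(N+1) of its unshielded value.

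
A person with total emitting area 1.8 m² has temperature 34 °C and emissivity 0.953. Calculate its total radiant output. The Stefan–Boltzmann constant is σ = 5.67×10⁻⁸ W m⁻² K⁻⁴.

34 °C = 307 K.
P = εσAT⁴ = 0.953 × 5.67×10⁻⁸ × 1.80 × (307)⁴ = 0.953 × 5.67×10⁻⁸ × 1.80 × 8.88×10^9.
P = 864 W.

P ≈ 864 W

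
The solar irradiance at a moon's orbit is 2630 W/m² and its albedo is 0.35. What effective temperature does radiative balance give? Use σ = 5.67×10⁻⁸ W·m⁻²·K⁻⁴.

T ≈ 295 K

Power absorbed = (1−a)S·πR²; power emitted = 4πR²σT⁴. Equating and cancelling πR²:
T = ((1−a)S / 4σ)^(1/4) = (1710 / (4 × 5.67×10⁻⁸))^(1/4) = (7.54×10^9)^(1/4).
T = 295 K.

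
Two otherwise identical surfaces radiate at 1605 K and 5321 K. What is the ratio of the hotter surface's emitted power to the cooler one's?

ratio ≈ 121

P ∝ T⁴, so the ratio is (5321/1605)⁴ = (3.315)⁴ = 121.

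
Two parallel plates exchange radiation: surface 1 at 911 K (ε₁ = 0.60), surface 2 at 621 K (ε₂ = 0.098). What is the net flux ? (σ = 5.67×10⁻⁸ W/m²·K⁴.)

For two large parallel gray plates, q = σ(T₁⁴ − T₂⁴) / (1/ε₁ + 1/ε₂ − 1).
1/ε₁ + 1/ε₂ − 1 = 1/0.60 + 1/0.098 − 1 = 10.87.
T₁⁴ − T₂⁴ = 6.89×10^11 − 1.49×10^11 = 5.40×10^11 K⁴.
q = 5.67×10⁻⁸ × 5.40×10^11 / 10.87 = 2820 W/m².

q ≈ 2820 W/m²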